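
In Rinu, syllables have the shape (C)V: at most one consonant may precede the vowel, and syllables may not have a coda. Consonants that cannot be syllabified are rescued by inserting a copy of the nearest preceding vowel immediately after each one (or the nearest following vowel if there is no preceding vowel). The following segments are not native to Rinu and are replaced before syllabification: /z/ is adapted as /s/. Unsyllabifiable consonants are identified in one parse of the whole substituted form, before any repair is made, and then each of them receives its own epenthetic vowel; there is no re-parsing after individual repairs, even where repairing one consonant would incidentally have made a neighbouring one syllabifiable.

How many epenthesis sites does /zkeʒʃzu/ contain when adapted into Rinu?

3

After substitution the input is /skeʒʃsu/.
The unsyllabifiable consonants are /s/, /ʒ/, /ʃ/; each receives one epenthetic vowel.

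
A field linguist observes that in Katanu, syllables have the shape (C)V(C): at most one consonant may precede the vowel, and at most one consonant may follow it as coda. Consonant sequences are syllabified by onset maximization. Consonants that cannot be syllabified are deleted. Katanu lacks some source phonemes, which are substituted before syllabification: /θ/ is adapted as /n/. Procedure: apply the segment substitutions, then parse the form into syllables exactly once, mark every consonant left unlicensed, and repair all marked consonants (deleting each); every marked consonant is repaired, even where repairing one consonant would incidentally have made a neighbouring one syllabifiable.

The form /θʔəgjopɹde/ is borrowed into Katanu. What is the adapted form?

Substitution: /θ/ → /n/, giving /nʔəgjopɹde/.
The consonants /n/, /ɹ/ cannot be parsed into a legal (C)V(C) syllable (at most one coda consonant is licensed; onsets are limited to one consonant).
Deleting the stranded consonants removes /n/, /ɹ/.

ʔəgjopde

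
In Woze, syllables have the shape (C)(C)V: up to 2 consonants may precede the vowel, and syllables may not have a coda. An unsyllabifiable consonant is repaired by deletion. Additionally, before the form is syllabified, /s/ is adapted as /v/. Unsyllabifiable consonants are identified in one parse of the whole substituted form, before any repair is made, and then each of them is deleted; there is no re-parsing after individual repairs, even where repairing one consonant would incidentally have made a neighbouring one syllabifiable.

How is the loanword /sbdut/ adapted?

Substitution: /s/ → /v/, giving /vbdut/.
Under (C)(C)V, the unsyllabifiable consonants are /v/, /t/ (no codas are permitted; onsets may contain at most 2 consonants).
Deletion applies to /v/, /t/.

bdu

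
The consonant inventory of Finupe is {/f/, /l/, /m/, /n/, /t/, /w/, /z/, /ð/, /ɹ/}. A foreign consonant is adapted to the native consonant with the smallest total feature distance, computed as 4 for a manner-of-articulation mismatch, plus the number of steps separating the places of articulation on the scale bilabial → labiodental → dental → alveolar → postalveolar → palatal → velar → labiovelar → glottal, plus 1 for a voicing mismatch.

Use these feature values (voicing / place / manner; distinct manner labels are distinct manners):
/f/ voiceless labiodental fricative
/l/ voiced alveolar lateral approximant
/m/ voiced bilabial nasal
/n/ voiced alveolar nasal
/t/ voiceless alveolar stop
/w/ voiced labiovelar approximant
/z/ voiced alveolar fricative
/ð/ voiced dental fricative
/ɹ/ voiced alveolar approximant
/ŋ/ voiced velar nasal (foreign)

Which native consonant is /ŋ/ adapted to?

n

/n/ is closest: same manner (nasal), place distance 3 (velar→alveolar), same voicing; total 3. Next closest is /w/ at distance 5.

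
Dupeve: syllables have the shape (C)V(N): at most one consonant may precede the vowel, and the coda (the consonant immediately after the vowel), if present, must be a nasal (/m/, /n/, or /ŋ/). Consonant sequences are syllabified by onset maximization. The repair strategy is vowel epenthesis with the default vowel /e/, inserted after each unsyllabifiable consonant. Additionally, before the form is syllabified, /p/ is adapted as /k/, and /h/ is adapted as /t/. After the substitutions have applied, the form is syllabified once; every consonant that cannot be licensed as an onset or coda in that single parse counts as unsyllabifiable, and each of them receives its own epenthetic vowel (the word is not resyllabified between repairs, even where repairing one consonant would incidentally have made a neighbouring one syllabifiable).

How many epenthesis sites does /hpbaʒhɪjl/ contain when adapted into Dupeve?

5

After substitution the input is /tkbaʒtɪjl/.
The unsyllabifiable consonants are /t/, /k/, /ʒ/, /j/, /l/; each receives one epenthetic vowel.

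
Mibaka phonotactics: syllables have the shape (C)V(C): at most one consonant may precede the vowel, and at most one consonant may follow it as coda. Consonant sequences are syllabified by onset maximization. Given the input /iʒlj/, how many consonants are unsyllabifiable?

Under (C)V(C), the unsyllabifiable consonants are /l/, /j/ (at most one coda consonant is licensed; onsets are limited to one consonant).

2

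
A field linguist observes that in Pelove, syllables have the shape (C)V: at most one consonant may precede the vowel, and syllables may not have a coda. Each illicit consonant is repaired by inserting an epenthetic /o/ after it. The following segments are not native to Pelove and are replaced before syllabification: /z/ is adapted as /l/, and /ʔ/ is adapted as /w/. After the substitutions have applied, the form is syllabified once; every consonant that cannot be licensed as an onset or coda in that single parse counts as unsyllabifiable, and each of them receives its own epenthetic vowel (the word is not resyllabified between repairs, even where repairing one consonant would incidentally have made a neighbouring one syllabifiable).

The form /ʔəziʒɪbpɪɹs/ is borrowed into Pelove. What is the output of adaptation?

wəliʒɪbopɪɹoso

Substitution: /ʔ/ → /w/, /z/ → /l/, giving /wəliʒɪbpɪɹs/.
Under (C)V, the unsyllabifiable consonants are /b/, /ɹ/, /s/ (no codas are permitted; onsets are limited to one consonant).
Each unlicensed consonant becomes the onset of a new syllable: /b/ → /bo/, /ɹ/ → /ɹo/, /s/ → /so/.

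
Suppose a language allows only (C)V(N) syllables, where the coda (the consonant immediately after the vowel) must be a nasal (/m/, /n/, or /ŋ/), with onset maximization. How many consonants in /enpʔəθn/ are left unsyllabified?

Syllabifying with onset maximization leaves /p/, /θ/, /n/ stranded (only a nasal (/m/, /n/, or /ŋ/) is licensed in coda position; onsets are limited to one consonant).

3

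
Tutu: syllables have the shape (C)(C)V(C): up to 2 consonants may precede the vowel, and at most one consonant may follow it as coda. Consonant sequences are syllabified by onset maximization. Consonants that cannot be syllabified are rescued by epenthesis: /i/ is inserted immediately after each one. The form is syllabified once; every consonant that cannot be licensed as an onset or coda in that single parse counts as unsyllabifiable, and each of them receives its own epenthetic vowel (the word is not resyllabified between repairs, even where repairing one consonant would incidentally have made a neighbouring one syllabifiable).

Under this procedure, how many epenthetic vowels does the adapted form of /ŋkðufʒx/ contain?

3

The unsyllabifiable consonants are /ŋ/, /ʒ/, /x/; each receives one epenthetic vowel.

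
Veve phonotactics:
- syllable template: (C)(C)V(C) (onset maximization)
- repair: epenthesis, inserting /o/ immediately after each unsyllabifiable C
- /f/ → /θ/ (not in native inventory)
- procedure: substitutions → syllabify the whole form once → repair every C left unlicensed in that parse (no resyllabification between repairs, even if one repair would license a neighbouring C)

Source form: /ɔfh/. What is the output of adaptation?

Substitution: /f/ → /θ/, giving /ɔθh/.
The consonants /h/ cannot be parsed into a legal (C)(C)V(C) syllable (at most one coda consonant is licensed; onsets may contain at most 2 consonants).
Epenthesis after each stranded consonant: /h/ → /ho/.

ɔθho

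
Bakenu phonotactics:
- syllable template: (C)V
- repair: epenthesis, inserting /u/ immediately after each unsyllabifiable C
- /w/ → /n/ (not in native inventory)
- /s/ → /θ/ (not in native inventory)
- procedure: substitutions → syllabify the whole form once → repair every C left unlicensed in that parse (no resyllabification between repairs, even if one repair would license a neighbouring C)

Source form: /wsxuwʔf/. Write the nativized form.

nuθuxunuʔufu

Substitution: /w/ → /n/, /s/ → /θ/, giving /nθxunʔf/.
Under (C)V, the unsyllabifiable consonants are /n/, /θ/, /n/, /ʔ/, /f/ (no codas are permitted; onsets are limited to one consonant).
Epenthesis after each stranded consonant: /n/ → /nu/, /θ/ → /θu/, /n/ → /nu/, /ʔ/ → /ʔu/, /f/ → /fu/.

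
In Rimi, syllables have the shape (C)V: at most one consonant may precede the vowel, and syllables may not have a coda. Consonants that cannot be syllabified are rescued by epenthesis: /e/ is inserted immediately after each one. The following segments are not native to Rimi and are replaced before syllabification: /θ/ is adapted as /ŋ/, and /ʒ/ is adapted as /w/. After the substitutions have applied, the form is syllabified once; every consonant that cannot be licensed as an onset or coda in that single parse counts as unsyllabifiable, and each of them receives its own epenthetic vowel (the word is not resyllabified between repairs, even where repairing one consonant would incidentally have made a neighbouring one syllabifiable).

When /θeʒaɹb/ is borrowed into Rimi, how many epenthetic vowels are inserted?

2

After substitution the input is /ŋewaɹb/.
The unsyllabifiable consonants are /ɹ/, /b/; each receives one epenthetic vowel.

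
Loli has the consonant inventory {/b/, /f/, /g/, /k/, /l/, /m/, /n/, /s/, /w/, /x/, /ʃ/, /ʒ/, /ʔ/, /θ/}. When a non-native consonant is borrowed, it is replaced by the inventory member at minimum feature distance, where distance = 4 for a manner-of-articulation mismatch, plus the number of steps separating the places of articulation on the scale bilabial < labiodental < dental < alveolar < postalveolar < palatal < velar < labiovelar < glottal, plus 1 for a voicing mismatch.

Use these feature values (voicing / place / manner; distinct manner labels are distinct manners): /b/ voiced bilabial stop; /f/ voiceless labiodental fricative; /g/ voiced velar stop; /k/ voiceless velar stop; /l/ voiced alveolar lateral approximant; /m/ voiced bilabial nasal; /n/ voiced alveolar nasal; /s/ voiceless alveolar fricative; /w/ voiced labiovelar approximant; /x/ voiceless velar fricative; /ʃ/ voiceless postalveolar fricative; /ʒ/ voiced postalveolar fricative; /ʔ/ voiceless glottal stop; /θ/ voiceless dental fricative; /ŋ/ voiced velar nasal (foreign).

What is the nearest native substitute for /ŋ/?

/n/ is closest: same manner (nasal), place distance 3 (velar→alveolar), same voicing; total 3. Next closest is /g/ at distance 4.

n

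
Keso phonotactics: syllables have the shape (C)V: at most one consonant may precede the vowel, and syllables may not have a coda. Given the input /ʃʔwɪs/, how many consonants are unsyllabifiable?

Under (C)V, the unsyllabifiable consonants are /ʃ/, /ʔ/, /s/ (no codas are permitted; onsets are limited to one consonant).

3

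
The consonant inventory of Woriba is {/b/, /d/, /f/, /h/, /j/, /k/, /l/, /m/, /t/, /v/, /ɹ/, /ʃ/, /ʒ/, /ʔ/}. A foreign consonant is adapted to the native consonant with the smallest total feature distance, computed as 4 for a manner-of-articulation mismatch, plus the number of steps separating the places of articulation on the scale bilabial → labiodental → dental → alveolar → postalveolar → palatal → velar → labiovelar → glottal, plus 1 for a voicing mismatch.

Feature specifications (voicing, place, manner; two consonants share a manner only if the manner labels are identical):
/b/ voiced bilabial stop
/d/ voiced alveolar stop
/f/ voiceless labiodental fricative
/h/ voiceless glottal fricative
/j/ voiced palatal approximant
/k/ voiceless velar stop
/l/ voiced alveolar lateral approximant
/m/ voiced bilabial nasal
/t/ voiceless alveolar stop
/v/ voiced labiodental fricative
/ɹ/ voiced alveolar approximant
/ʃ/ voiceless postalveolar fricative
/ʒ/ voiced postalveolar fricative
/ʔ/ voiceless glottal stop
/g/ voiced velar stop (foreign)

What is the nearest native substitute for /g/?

k

/k/ is closest: same manner (stop), place distance 0 (velar→velar), voicing differs (+1); total 1. Next closest is /d/ at distance 3.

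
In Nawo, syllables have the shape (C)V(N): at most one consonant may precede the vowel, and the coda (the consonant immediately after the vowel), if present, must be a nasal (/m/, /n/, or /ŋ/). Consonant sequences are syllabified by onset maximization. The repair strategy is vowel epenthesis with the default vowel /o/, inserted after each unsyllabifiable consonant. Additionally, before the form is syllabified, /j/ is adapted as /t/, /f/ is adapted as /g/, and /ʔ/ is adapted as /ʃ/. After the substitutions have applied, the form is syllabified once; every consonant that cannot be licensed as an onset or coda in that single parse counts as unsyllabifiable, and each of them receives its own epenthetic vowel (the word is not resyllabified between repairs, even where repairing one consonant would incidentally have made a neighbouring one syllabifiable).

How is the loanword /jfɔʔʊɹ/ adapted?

Substitution: /j/ → /t/, /f/ → /g/, /ʔ/ → /ʃ/, giving /tgɔʃʊɹ/.
Syllabifying with onset maximization leaves /t/, /ɹ/ stranded (only a nasal (/m/, /n/, or /ŋ/) is licensed in coda position; onsets are limited to one consonant).
Epenthesis after each stranded consonant: /t/ → /to/, /ɹ/ → /ɹo/.

togɔʃʊɹo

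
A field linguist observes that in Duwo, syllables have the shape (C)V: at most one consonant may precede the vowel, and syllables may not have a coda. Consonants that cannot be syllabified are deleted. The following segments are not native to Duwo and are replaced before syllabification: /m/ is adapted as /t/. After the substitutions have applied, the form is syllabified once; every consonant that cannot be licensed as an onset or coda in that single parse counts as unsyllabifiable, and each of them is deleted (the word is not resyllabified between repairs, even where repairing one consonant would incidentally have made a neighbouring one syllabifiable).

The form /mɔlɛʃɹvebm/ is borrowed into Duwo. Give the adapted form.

Substitution: /m/ → /t/, giving /tɔlɛʃɹvebt/.
Under (C)V, the unsyllabifiable consonants are /ʃ/, /ɹ/, /b/, /t/ (no codas are permitted; onsets are limited to one consonant).
Each unlicensed consonant is deleted: /ʃ/, /ɹ/, /b/, /t/.

tɔlɛve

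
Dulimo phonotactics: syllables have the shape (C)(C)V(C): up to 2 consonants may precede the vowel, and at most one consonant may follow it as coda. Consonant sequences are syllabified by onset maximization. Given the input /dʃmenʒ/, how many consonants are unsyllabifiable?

Under (C)(C)V(C), the unsyllabifiable consonants are /d/, /ʒ/ (at most one coda consonant is licensed; onsets may contain at most 2 consonants).

2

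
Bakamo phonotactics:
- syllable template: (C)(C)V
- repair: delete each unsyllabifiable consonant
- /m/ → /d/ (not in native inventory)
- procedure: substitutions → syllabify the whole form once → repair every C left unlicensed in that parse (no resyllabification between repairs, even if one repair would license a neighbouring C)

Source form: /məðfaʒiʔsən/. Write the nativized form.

dəðfaʒiʔsə

Substitution: /m/ → /d/, giving /dəðfaʒiʔsən/.
Under (C)(C)V, the unsyllabifiable consonants are /n/ (no codas are permitted; onsets may contain at most 2 consonants).
Deleting the stranded consonants removes /n/.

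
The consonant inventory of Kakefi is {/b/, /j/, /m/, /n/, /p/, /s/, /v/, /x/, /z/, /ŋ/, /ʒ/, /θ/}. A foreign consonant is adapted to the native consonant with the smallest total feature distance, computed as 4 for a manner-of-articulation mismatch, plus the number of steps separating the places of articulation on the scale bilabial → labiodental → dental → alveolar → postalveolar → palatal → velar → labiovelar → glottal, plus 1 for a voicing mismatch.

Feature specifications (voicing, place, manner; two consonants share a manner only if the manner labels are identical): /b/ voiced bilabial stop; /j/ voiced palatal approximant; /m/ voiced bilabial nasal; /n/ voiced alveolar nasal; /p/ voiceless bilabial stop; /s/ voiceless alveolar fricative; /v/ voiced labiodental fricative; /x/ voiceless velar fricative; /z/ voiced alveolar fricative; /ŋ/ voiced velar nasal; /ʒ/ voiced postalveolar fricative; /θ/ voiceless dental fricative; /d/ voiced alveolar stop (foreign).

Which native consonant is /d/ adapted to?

b

/b/ is closest: same manner (stop), place distance 3 (alveolar→bilabial), same voicing; total 3. Next closest is /n/ at distance 4.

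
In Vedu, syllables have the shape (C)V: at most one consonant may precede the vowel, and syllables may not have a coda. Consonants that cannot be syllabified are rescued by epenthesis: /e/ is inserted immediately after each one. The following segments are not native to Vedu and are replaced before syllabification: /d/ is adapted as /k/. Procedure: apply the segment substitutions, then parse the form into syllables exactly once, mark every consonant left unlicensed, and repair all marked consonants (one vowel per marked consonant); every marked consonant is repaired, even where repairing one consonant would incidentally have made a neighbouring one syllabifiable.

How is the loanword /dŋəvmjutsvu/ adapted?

Substitution: /d/ → /k/, giving /kŋəvmjutsvu/.
The consonants /k/, /v/, /m/, /t/, /s/ cannot be parsed into a legal (C)V syllable (no codas are permitted; onsets are limited to one consonant).
Inserting the epenthetic vowel yields /k/ → /ke/, /v/ → /ve/, /m/ → /me/, /t/ → /te/, /s/ → /se/.

keŋəvemejutesevu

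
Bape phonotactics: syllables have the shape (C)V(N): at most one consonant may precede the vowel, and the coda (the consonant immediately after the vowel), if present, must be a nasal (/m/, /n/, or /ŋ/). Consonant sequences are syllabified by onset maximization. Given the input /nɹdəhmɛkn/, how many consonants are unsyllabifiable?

Syllabifying with onset maximization leaves /n/, /ɹ/, /h/, /k/, /n/ stranded (only a nasal (/m/, /n/, or /ŋ/) is licensed in coda position; onsets are limited to one consonant).

5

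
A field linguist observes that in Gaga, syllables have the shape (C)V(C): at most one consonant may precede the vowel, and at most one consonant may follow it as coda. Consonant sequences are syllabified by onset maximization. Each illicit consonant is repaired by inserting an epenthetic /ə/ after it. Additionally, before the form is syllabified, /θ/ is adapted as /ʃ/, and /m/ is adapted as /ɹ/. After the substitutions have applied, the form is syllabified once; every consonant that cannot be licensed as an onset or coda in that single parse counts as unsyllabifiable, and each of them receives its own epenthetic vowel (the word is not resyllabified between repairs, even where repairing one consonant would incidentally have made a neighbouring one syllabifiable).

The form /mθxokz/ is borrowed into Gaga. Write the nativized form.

Substitution: /m/ → /ɹ/, /θ/ → /ʃ/, giving /ɹʃxokz/.
Syllabifying with onset maximization leaves /ɹ/, /ʃ/, /z/ stranded (at most one coda consonant is licensed; onsets are limited to one consonant).
Epenthesis after each stranded consonant: /ɹ/ → /ɹə/, /ʃ/ → /ʃə/, /z/ → /zə/.

ɹəʃəxokzə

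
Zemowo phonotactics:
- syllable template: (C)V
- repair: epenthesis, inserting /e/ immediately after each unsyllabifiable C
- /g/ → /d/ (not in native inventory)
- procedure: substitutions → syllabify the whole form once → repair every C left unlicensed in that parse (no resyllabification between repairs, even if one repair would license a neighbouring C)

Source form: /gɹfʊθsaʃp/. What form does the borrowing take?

deɹefʊθesaʃepe

Substitution: /g/ → /d/, giving /dɹfʊθsaʃp/.
Syllabifying with onset maximization leaves /d/, /ɹ/, /θ/, /ʃ/, /p/ stranded (no codas are permitted; onsets are limited to one consonant).
Each unlicensed consonant becomes the onset of a new syllable: /d/ → /de/, /ɹ/ → /ɹe/, /θ/ → /θe/, /ʃ/ → /ʃe/, /p/ → /pe/.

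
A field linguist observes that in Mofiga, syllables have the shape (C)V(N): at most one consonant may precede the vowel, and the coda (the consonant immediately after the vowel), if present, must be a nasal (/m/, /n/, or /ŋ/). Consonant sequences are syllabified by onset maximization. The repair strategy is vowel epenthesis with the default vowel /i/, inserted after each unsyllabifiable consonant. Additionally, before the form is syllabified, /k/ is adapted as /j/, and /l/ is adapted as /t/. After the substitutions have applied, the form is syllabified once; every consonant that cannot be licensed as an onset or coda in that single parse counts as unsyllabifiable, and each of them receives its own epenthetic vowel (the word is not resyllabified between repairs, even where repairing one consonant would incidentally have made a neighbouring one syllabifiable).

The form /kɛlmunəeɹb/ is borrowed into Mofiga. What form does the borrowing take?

Substitution: /k/ → /j/, /l/ → /t/, giving /jɛtmunəeɹb/.
Syllabifying with onset maximization leaves /t/, /ɹ/, /b/ stranded (only a nasal (/m/, /n/, or /ŋ/) is licensed in coda position; onsets are limited to one consonant).
Inserting the epenthetic vowel yields /t/ → /ti/, /ɹ/ → /ɹi/, /b/ → /bi/.

jɛtimunəeɹibi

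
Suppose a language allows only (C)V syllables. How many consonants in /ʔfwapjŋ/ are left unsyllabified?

The consonants /ʔ/, /f/, /p/, /j/, /ŋ/ cannot be parsed into a legal (C)V syllable (no codas are permitted; onsets are limited to one consonant).

5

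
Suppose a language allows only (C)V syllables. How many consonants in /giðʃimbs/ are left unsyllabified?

4

Syllabifying with onset maximization leaves /ð/, /m/, /b/, /s/ stranded (no codas are permitted; onsets are limited to one consonant).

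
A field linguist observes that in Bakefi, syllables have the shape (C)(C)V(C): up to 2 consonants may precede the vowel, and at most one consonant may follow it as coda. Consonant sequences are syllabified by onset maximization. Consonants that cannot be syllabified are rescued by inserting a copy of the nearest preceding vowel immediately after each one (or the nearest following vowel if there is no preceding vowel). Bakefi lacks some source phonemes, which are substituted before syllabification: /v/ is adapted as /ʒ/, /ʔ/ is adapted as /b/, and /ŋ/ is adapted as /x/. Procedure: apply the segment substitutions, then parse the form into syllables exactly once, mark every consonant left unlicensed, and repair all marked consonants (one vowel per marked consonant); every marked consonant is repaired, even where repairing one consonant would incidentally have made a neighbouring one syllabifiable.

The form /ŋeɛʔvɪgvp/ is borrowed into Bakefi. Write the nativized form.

xeɛbʒɪgʒɪpɪ

Substitution: /ŋ/ → /x/, /ʔ/ → /b/, /v/ → /ʒ/, giving /xeɛbʒɪgʒp/.
Under (C)(C)V(C), the unsyllabifiable consonants are /ʒ/, /p/ (at most one coda consonant is licensed; onsets may contain at most 2 consonants).
Each unlicensed consonant becomes the onset of a new syllable: /ʒ/ → /ʒɪ/, /p/ → /pɪ/.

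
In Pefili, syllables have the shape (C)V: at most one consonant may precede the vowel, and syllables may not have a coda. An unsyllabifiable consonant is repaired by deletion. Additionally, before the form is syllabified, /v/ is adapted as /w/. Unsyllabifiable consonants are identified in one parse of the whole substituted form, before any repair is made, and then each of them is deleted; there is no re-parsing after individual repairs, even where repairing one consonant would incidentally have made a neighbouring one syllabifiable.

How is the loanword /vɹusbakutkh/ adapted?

ɹubaku

Substitution: /v/ → /w/, giving /wɹusbakutkh/.
Under (C)V, the unsyllabifiable consonants are /w/, /s/, /t/, /k/, /h/ (no codas are permitted; onsets are limited to one consonant).
Deleting the stranded consonants removes /w/, /s/, /t/, /k/, /h/.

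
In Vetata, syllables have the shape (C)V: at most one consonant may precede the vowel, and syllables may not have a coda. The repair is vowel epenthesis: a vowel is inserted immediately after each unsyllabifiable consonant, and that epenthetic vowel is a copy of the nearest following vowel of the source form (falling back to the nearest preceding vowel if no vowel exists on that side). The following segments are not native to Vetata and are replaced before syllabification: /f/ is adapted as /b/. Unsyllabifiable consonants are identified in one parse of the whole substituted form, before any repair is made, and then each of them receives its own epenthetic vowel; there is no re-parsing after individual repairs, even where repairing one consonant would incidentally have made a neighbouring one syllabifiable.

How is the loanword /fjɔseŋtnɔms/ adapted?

Substitution: /f/ → /b/, giving /bjɔseŋtnɔms/.
Under (C)V, the unsyllabifiable consonants are /b/, /ŋ/, /t/, /m/, /s/ (no codas are permitted; onsets are limited to one consonant).
Epenthesis after each stranded consonant: /b/ → /bɔ/, /ŋ/ → /ŋɔ/, /t/ → /tɔ/, /m/ → /mɔ/, /s/ → /sɔ/.

bɔjɔseŋɔtɔnɔmɔsɔ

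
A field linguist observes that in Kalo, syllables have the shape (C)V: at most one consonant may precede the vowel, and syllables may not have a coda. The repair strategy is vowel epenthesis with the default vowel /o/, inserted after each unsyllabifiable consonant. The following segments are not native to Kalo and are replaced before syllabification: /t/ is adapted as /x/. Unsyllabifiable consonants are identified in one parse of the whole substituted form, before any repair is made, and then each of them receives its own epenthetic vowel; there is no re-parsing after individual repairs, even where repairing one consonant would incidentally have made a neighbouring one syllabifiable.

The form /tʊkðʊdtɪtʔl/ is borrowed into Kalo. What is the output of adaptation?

xʊkoðʊdoxɪxoʔolo

Substitution: /t/ → /x/, giving /xʊkðʊdxɪxʔl/.
Syllabifying with onset maximization leaves /k/, /d/, /x/, /ʔ/, /l/ stranded (no codas are permitted; onsets are limited to one consonant).
Inserting the epenthetic vowel yields /k/ → /ko/, /d/ → /do/, /x/ → /xo/, /ʔ/ → /ʔo/, /l/ → /lo/.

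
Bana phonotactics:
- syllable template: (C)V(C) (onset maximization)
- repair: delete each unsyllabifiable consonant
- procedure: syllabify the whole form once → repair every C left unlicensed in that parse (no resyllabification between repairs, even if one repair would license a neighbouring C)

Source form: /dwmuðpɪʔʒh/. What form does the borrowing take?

muðpɪʔ

Under (C)V(C), the unsyllabifiable consonants are /d/, /w/, /ʒ/, /h/ (at most one coda consonant is licensed; onsets are limited to one consonant).
Deletion applies to /d/, /w/, /ʒ/, /h/.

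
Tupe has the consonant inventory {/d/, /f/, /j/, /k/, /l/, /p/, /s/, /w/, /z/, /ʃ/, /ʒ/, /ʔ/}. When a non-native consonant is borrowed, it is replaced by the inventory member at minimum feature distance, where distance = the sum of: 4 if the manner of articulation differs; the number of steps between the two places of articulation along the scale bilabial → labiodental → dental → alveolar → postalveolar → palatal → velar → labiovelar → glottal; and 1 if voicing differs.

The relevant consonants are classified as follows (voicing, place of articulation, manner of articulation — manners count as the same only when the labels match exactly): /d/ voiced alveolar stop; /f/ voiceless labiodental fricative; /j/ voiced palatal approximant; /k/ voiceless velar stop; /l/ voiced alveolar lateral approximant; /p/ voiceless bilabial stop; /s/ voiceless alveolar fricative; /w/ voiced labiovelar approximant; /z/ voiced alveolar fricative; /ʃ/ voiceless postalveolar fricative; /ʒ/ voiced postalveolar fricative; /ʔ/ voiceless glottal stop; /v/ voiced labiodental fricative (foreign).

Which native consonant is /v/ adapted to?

/f/ is closest: same manner (fricative), place distance 0 (labiodental→labiodental), voicing differs (+1); total 1. Next closest is /z/ at distance 2.

f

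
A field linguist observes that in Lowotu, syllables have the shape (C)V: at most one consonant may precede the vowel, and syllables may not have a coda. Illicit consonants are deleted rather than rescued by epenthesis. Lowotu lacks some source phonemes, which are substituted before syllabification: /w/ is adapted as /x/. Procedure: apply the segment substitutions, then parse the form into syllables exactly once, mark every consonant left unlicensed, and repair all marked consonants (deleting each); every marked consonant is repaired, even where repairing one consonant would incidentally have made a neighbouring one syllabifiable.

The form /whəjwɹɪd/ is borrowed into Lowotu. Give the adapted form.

həɹɪ

Substitution: /w/ → /x/, giving /xhəjxɹɪd/.
Syllabifying with onset maximization leaves /x/, /j/, /x/, /d/ stranded (no codas are permitted; onsets are limited to one consonant).
Deletion applies to /x/, /j/, /x/, /d/.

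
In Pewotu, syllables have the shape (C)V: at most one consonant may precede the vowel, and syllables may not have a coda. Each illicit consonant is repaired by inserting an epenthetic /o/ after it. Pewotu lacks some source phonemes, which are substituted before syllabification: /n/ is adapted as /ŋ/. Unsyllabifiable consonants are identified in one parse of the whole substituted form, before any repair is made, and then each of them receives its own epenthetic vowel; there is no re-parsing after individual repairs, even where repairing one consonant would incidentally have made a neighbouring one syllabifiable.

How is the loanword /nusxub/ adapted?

ŋusoxubo

Substitution: /n/ → /ŋ/, giving /ŋusxub/.
Syllabifying with onset maximization leaves /s/, /b/ stranded (no codas are permitted; onsets are limited to one consonant).
Each unlicensed consonant becomes the onset of a new syllable: /s/ → /so/, /b/ → /bo/.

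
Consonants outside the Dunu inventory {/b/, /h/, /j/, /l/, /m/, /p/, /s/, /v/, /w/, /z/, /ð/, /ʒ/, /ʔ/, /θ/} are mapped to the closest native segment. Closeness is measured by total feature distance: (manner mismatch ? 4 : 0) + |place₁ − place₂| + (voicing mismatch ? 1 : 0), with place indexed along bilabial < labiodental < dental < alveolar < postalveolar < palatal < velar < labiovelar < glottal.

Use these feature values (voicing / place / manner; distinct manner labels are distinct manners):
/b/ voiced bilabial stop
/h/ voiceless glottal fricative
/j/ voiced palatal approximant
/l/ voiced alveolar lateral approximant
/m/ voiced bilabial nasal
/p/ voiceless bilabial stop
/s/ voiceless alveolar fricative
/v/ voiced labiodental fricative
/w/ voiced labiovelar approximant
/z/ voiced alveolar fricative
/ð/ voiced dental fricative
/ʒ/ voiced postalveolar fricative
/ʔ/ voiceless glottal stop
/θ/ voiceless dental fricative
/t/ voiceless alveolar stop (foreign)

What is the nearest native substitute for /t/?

/p/ is closest: same manner (stop), place distance 3 (alveolar→bilabial), same voicing; total 3. Next closest is /b/ at distance 4.

p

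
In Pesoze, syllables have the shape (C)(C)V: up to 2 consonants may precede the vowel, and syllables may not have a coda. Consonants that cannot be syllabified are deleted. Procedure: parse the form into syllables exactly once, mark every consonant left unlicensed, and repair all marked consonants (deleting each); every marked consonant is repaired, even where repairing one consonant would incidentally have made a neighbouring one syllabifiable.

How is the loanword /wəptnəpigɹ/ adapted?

wətnəpi

The consonants /p/, /g/, /ɹ/ cannot be parsed into a legal (C)(C)V syllable (no codas are permitted; onsets may contain at most 2 consonants).
Deletion applies to /p/, /g/, /ɹ/.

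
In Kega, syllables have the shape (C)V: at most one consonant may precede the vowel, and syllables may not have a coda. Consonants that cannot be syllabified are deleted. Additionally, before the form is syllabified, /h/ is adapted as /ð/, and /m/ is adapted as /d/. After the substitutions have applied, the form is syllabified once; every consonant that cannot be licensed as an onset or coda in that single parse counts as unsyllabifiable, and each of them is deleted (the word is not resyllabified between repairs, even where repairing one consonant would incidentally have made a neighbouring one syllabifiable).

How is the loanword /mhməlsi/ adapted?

Substitution: /m/ → /d/, /h/ → /ð/, giving /dðdəlsi/.
The consonants /d/, /ð/, /l/ cannot be parsed into a legal (C)V syllable (no codas are permitted; onsets are limited to one consonant).
Deleting the stranded consonants removes /d/, /ð/, /l/.

dəsi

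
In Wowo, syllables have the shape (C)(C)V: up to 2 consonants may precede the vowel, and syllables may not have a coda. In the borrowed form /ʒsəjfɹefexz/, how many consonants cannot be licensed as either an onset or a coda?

The consonants /j/, /x/, /z/ cannot be parsed into a legal (C)(C)V syllable (no codas are permitted; onsets may contain at most 2 consonants).

3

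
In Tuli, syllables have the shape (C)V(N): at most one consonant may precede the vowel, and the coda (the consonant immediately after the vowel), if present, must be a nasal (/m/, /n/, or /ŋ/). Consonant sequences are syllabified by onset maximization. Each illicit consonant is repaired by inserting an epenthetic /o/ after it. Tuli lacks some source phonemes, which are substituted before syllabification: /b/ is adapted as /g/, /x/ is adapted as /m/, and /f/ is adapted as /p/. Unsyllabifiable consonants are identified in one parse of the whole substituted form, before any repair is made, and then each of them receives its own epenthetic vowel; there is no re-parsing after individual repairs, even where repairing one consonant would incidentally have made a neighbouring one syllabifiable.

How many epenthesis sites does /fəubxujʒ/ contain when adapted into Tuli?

3

After substitution the input is /pəugmujʒ/.
The unsyllabifiable consonants are /g/, /j/, /ʒ/; each receives one epenthetic vowel.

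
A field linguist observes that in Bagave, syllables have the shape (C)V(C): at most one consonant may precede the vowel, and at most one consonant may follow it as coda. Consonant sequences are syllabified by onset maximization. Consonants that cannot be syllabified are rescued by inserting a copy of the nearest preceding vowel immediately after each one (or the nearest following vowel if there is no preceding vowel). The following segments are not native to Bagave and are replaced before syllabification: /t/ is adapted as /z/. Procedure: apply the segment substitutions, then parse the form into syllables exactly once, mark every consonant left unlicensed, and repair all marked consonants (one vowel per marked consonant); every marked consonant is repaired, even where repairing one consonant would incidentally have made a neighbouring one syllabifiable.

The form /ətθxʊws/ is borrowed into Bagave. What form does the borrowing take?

Substitution: /t/ → /z/, giving /əzθxʊws/.
Under (C)V(C), the unsyllabifiable consonants are /θ/, /s/ (at most one coda consonant is licensed; onsets are limited to one consonant).
Inserting the epenthetic vowel yields /θ/ → /θə/, /s/ → /sʊ/.

əzθəxʊwsʊ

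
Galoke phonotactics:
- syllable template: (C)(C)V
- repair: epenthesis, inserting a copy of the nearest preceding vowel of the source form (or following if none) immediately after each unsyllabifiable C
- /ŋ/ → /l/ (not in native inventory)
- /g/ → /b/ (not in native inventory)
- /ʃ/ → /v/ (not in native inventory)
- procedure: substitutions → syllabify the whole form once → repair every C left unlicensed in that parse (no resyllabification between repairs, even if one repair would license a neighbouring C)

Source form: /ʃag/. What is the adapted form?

vaba

Substitution: /ʃ/ → /v/, /g/ → /b/, giving /vab/.
Syllabifying with onset maximization leaves /b/ stranded (no codas are permitted; onsets may contain at most 2 consonants).
Each unlicensed consonant becomes the onset of a new syllable: /b/ → /ba/.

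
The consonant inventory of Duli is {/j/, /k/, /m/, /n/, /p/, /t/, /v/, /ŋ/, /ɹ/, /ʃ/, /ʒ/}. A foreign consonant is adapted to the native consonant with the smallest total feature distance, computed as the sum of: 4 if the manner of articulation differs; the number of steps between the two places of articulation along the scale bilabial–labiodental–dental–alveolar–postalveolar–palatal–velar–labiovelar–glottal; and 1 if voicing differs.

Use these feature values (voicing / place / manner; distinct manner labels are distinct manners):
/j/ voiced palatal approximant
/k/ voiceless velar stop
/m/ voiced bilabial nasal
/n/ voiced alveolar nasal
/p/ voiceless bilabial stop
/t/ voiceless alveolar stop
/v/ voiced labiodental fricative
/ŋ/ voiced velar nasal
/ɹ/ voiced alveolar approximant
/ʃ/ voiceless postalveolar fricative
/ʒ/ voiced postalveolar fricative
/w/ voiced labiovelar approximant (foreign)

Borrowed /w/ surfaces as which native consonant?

j

/j/ is closest: same manner (approximant), place distance 2 (labiovelar→palatal), same voicing; total 2. Next closest is /ɹ/ at distance 4.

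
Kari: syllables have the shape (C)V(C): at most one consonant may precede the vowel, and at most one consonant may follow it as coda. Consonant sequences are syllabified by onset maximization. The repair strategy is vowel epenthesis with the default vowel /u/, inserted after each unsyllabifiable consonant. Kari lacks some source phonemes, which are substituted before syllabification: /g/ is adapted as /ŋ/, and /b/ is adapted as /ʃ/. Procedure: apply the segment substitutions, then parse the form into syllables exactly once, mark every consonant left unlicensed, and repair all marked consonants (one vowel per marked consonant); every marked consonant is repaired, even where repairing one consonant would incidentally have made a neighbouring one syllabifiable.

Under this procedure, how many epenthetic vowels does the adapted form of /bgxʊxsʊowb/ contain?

After substitution the input is /ʃŋxʊxsʊowʃ/.
The unsyllabifiable consonants are /ʃ/, /ŋ/, /ʃ/; each receives one epenthetic vowel.

3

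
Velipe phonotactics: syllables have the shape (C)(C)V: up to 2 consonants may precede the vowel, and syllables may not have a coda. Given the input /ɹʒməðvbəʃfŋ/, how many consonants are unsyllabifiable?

5

Syllabifying with onset maximization leaves /ɹ/, /ð/, /ʃ/, /f/, /ŋ/ stranded (no codas are permitted; onsets may contain at most 2 consonants).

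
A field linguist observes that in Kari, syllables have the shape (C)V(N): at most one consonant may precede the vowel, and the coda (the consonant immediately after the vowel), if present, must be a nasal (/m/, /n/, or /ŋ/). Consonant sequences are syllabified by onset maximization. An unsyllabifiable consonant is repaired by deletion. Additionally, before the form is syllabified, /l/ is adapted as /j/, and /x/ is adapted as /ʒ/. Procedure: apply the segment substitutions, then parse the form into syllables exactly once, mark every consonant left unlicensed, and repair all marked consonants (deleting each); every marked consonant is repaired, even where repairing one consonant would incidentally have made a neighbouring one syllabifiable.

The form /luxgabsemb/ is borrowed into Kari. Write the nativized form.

Substitution: /l/ → /j/, /x/ → /ʒ/, giving /juʒgabsemb/.
The consonants /ʒ/, /b/, /b/ cannot be parsed into a legal (C)V(N) syllable (only a nasal (/m/, /n/, or /ŋ/) is licensed in coda position; onsets are limited to one consonant).
Deletion applies to /ʒ/, /b/, /b/.

jugasem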